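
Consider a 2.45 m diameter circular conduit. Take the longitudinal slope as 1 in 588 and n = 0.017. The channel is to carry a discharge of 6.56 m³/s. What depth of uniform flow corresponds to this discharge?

y_n = 1.65 m

Manning's equation rearranged: A R^(2/3) = nQ / (1·√S) = 0.017 × 6.56 / (√0.001701) = 2.704.
Trying y = 1.19 m: A R^(2/3) = 1.618 — short.
Trying y = 1.65 m: A R^(2/3) = 2.703 — matches.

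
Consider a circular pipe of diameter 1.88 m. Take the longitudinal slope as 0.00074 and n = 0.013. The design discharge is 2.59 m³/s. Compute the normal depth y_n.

Manning's equation rearranged: A R^(2/3) = nQ / (1·√S) = 0.013 × 2.59 / (√0.00074) = 1.238.
At y = 1.39 m: A R^(2/3) = 1.505 — over.
At y = 1.2 m: A R^(2/3) = 1.236 — close enough.

y_n = 1.2 m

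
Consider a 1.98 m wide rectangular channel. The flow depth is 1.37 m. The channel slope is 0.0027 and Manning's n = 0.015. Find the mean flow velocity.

V = 2.39 m/s

Flow area A = b·y = 1.98 × 1.37 = 2.713 m². Wetted perimeter P = b + 2y = 1.98 + 2×1.37 = 4.72 m.
Hydraulic radius R = A/P = 2.713/4.72 = 0.5747 m.
From Manning's equation, V = (1/n) R^(2/3) S^(1/2) = (1/0.015) × 0.5747^(2/3) × 0.0027^(1/2) = 2.39 m/s.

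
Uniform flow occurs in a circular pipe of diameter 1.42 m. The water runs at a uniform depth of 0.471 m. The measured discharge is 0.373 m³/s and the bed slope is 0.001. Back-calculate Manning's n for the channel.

n = 0.016

For a circular section of diameter D = 1.42 m at depth y = 0.471 m, the central angle is θ = 2 arccos(1 − 2y/D) = 2.455 rad. Then A = (D²/8)(θ − sin θ) = 0.459 m² and P = Dθ/2 = 1.743 m.
Hydraulic radius R = A/P = 0.459/1.743 = 0.2633 m.
Rearranging Manning's equation: n = (1/Q) A R^(2/3) S^(1/2) = (1/0.373) × 0.459 × 0.2633^(2/3) × √0.001 = 0.016.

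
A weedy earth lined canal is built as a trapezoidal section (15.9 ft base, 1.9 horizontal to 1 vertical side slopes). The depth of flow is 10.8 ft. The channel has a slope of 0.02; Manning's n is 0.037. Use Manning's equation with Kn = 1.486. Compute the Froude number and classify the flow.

With bottom width b = 15.9 ft and side slope z = 1.9: A = (b + zy)y = (15.9 + 1.9×10.8)×10.8 = 393.3 ft²; P = b + 2y√(1+z²) = 15.9 + 2×10.8×2.147 = 62.28 ft.
Hydraulic radius R = A/P = 393.3/62.28 = 6.316 ft.
V = (1.486/n) R^(2/3) √S = (1.486/0.037) × 6.316^(2/3) × √0.02 = 19.41 ft/s. Hydraulic depth D_h = A/T = 393.3/56.94 = 6.908 ft.
Froude number Fr = V/√(g·D_h) = 19.41/√(32.2×6.908) = 1.3, which is greater than 1, so the flow is supercritical.

supercritical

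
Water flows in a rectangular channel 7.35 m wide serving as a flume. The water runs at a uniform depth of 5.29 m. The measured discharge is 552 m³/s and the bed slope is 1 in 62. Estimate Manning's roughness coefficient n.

n = 0.015

Flow area A = b·y = 7.35 × 5.29 = 38.88 m². Wetted perimeter P = b + 2y = 7.35 + 2×5.29 = 17.93 m.
Hydraulic radius R = A/P = 38.88/17.93 = 2.169 m.
Rearranging Manning's equation: n = (1/Q) A R^(2/3) S^(1/2) = (1/552) × 38.88 × 2.169^(2/3) × √0.01613 = 0.015.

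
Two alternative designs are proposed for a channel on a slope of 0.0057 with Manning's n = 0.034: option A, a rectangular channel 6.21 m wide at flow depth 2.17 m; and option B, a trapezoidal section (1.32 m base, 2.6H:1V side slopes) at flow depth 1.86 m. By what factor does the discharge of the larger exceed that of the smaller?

1.4

Channel A: Flow area A = b·y = 6.21 × 2.17 = 13.48 m². Wetted perimeter P = b + 2y = 6.21 + 2×2.17 = 10.55 m. Hydraulic radius R = A/P = 13.48/10.55 = 1.277 m. Q_A = (1/0.034)·13.48·1.277^(2/3)·√0.0057 = 35.23 m³/s.
Channel B: With bottom width b = 1.32 m and side slope z = 2.6: A = (b + zy)y = (1.32 + 2.6×1.86)×1.86 = 11.45 m²; P = b + 2y√(1+z²) = 1.32 + 2×1.86×2.786 = 11.68 m. Hydraulic radius R = A/P = 11.45/11.68 = 0.9801 m. Q_B = (1/0.034)·11.45·0.9801^(2/3)·√0.0057 = 25.09 m³/s.
The larger discharge is 35.23 m³/s and the smaller is 25.09 m³/s; the ratio is 1.4.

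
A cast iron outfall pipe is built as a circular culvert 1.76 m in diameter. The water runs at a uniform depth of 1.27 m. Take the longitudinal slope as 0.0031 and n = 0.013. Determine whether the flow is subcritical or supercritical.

subcritical

For a circular section of diameter D = 1.76 m at depth y = 1.27 m, the central angle is θ = 2 arccos(1 − 2y/D) = 4.06 rad. Then A = (D²/8)(θ − sin θ) = 1.88 m² and P = Dθ/2 = 3.573 m.
Hydraulic radius R = A/P = 1.88/3.573 = 0.5261 m.
V = (1/n) R^(2/3) √S = (1/0.013) × 0.5261^(2/3) × √0.0031 = 2.791 m/s. Hydraulic depth D_h = A/T = 1.88/1.578 = 1.191 m.
Froude number Fr = V/√(g·D_h) = 2.791/√(9.81×1.191) = 0.816, which is less than 1, so the flow is subcritical.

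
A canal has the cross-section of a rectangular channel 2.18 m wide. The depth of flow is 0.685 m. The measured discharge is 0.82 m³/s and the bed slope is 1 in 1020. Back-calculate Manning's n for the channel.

Flow area A = b·y = 2.18 × 0.685 = 1.493 m². Wetted perimeter P = b + 2y = 2.18 + 2×0.685 = 3.55 m.
Hydraulic radius R = A/P = 1.493/3.55 = 0.4206 m.
Rearranging Manning's equation: n = (1/Q) A R^(2/3) S^(1/2) = (1/0.82) × 1.493 × 0.4206^(2/3) × √0.0009804 = 0.032.

n = 0.032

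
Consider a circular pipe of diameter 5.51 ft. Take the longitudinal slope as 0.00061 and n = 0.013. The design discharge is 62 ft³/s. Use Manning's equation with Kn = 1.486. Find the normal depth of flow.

y_n = 3.54 ft

Manning's equation rearranged: A R^(2/3) = nQ / (1.486·√S) = 0.013 × 62 / (1.486 × √0.00061) = 21.96.
Try y = 3.86 ft: A R^(2/3) = 24.74 — over.
Try y = 2.75 ft: A R^(2/3) = 14.71 — short.
Try y = 3.54 ft: A R^(2/3) = 21.96 — matches.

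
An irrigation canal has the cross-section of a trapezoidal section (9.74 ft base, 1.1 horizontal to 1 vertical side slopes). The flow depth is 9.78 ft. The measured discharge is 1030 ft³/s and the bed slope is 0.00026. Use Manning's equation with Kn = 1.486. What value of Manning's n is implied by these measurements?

n = 0.0139

With bottom width b = 9.74 ft and side slope z = 1.1: A = (b + zy)y = (9.74 + 1.1×9.78)×9.78 = 200.5 ft²; P = b + 2y√(1+z²) = 9.74 + 2×9.78×1.487 = 38.82 ft.
Hydraulic radius R = A/P = 200.5/38.82 = 5.164 ft.
Rearranging Manning's equation: n = (1.486/Q) A R^(2/3) S^(1/2) = (1.486/1030) × 200.5 × 5.164^(2/3) × √0.00026 = 0.0139.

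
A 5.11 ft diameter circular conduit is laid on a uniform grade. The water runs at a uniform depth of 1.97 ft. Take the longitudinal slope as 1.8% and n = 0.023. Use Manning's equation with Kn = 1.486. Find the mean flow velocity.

For a circular section of diameter D = 5.11 ft at depth y = 1.97 ft, the central angle is θ = 2 arccos(1 − 2y/D) = 2.68 rad. Then A = (D²/8)(θ − sin θ) = 7.291 ft² and P = Dθ/2 = 6.846 ft.
Hydraulic radius R = A/P = 7.291/6.846 = 1.065 ft.
From Manning's equation, V = (1.486/n) R^(2/3) S^(1/2) = (1.486/0.023) × 1.065^(2/3) × 0.018^(1/2) = 9.04 ft/s.

V = 9.04 ft/s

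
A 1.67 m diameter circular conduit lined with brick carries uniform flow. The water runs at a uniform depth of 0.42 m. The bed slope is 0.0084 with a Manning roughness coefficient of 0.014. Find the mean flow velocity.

V = 2.57 m/s

For a circular section of diameter D = 1.67 m at depth y = 0.42 m, the central angle is θ = 2 arccos(1 − 2y/D) = 2.101 rad. Then A = (D²/8)(θ − sin θ) = 0.4318 m² and P = Dθ/2 = 1.755 m.
Hydraulic radius R = A/P = 0.4318/1.755 = 0.2461 m.
From Manning's equation, V = (1/n) R^(2/3) S^(1/2) = (1/0.014) × 0.2461^(2/3) × 0.0084^(1/2) = 2.57 m/s.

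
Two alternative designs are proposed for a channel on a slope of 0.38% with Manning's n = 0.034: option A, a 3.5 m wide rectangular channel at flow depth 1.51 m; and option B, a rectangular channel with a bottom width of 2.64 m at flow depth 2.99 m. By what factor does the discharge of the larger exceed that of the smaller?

Channel A: Flow area A = b·y = 3.5 × 1.51 = 5.285 m². Wetted perimeter P = b + 2y = 3.5 + 2×1.51 = 6.52 m. Hydraulic radius R = A/P = 5.285/6.52 = 0.8106 m. Q_A = (1/0.034)·5.285·0.8106^(2/3)·√0.0038 = 8.33 m³/s.
Channel B: Flow area A = b·y = 2.64 × 2.99 = 7.894 m². Wetted perimeter P = b + 2y = 2.64 + 2×2.99 = 8.62 m. Hydraulic radius R = A/P = 7.894/8.62 = 0.9157 m. Q_B = (1/0.034)·7.894·0.9157^(2/3)·√0.0038 = 13.5 m³/s.
The larger discharge is 13.5 m³/s and the smaller is 8.33 m³/s; the ratio is 1.62.

1.62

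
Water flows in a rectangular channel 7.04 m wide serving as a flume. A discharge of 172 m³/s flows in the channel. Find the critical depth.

y_c = 3.93 m

For a rectangular channel, critical depth y_c = (q²/g)^(1/3) where q = Q/b = 172/7.04 = 24.43 m²/s.
So y_c = (24.43²/9.81)^(1/3) = 3.93 m.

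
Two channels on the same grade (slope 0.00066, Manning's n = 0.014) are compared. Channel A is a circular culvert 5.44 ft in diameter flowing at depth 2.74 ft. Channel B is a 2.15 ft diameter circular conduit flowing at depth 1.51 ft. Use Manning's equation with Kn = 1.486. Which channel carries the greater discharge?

channel A

Channel A: For a circular section of diameter D = 5.44 ft at depth y = 2.74 ft, the central angle is θ = 2 arccos(1 − 2y/D) = 3.156 rad. Then A = (D²/8)(θ − sin θ) = 11.73 ft² and P = Dθ/2 = 8.585 ft. Hydraulic radius R = A/P = 11.73/8.585 = 1.366 ft. Q_A = (1.486/0.014)·11.73·1.366^(2/3)·√0.00066 = 39.39 ft³/s.
Channel B: For a circular section of diameter D = 2.15 ft at depth y = 1.51 ft, the central angle is θ = 2 arccos(1 − 2y/D) = 3.975 rad. Then A = (D²/8)(θ − sin θ) = 2.724 ft² and P = Dθ/2 = 4.273 ft. Hydraulic radius R = A/P = 2.724/4.273 = 0.6376 ft. Q_B = (1.486/0.014)·2.724·0.6376^(2/3)·√0.00066 = 5.503 ft³/s.
Q_A = 39.39 ft³/s vs Q_B = 5.503 ft³/s, so channel A carries more.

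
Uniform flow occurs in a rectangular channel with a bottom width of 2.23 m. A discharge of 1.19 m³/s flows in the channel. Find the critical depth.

For a rectangular channel, critical depth y_c = (q²/g)^(1/3) where q = Q/b = 1.19/2.23 = 0.5336 m²/s.
So y_c = (0.5336²/9.81)^(1/3) = 0.307 m.

y_c = 0.307 m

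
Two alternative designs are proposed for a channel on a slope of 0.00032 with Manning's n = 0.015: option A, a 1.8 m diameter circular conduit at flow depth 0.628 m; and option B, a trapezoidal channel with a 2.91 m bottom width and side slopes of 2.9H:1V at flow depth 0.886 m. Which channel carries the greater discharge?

channel B

Channel A: For a circular section of diameter D = 1.8 m at depth y = 0.628 m, the central angle is θ = 2 arccos(1 − 2y/D) = 2.528 rad. Then A = (D²/8)(θ − sin θ) = 0.7903 m² and P = Dθ/2 = 2.275 m. Hydraulic radius R = A/P = 0.7903/2.275 = 0.3474 m. Q_A = (1/0.015)·0.7903·0.3474^(2/3)·√0.00032 = 0.4658 m³/s.
Channel B: With bottom width b = 2.91 m and side slope z = 2.9: A = (b + zy)y = (2.91 + 2.9×0.886)×0.886 = 4.855 m²; P = b + 2y√(1+z²) = 2.91 + 2×0.886×3.068 = 8.346 m. Hydraulic radius R = A/P = 4.855/8.346 = 0.5817 m. Q_B = (1/0.015)·4.855·0.5817^(2/3)·√0.00032 = 4.034 m³/s.
Q_A = 0.4658 m³/s vs Q_B = 4.034 m³/s, so channel B carries more.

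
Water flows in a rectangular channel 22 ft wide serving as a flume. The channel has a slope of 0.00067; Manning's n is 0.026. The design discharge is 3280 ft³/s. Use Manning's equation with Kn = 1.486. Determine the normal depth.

Manning's equation rearranged: A R^(2/3) = nQ / (1.486·√S) = 0.026 × 3280 / (1.486 × √0.00067) = 2217.
Try y = 19 ft: A R^(2/3) = 1525 — low.
Try y = 29.8 ft: A R^(2/3) = 2630 — high.
Try y = 25.8 ft: A R^(2/3) = 2216 — ≈ 2217.

y_n = 25.8 ft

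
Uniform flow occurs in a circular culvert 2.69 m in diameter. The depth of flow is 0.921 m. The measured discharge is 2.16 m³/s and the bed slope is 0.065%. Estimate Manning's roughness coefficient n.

n = 0.013

For a circular section of diameter D = 2.69 m at depth y = 0.921 m, the central angle is θ = 2 arccos(1 − 2y/D) = 2.5 rad. Then A = (D²/8)(θ − sin θ) = 1.72 m² and P = Dθ/2 = 3.363 m.
Hydraulic radius R = A/P = 1.72/3.363 = 0.5116 m.
Rearranging Manning's equation: n = (1/Q) A R^(2/3) S^(1/2) = (1/2.16) × 1.72 × 0.5116^(2/3) × √0.00065 = 0.013.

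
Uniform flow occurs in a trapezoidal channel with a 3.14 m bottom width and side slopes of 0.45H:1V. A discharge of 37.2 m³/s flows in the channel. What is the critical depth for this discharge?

At critical depth, Q² T / (g A³) = 1, i.e. A³/T = Q²/g = 37.2²/9.81 = 141.1.
At y = 1.64 m: A³/T = 55.73 — short.
At y = 2.45 m: A³/T = 210.1 — over.
At y = 2.18 m: A³/T = 142.1 — matches.

y_c = 2.18 m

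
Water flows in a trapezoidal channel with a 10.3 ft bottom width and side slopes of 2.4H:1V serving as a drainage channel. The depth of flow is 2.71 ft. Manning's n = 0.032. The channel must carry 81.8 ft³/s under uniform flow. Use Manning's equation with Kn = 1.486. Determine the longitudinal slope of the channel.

S = 0.000651

With bottom width b = 10.3 ft and side slope z = 2.4: A = (b + zy)y = (10.3 + 2.4×2.71)×2.71 = 45.54 ft²; P = b + 2y√(1+z²) = 10.3 + 2×2.71×2.6 = 24.39 ft.
Hydraulic radius R = A/P = 45.54/24.39 = 1.867 ft.
From Manning's equation, S = [nQ / (1.486 A R^(2/3))]² = [0.032 × 81.8 / (1.486 × 45.54 × 1.867^(2/3))]² = 0.000651.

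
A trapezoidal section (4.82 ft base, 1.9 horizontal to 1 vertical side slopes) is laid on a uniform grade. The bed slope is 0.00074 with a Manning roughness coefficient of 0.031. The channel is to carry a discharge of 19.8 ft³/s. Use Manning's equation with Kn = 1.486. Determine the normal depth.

Manning's equation rearranged: A R^(2/3) = nQ / (1.486·√S) = 0.031 × 19.8 / (1.486 × √0.00074) = 15.18.
Try y = 2.17 ft: A R^(2/3) = 23.97 — too large.
Try y = 1.35 ft: A R^(2/3) = 9.56 — too small.
Try y = 1.72 ft: A R^(2/3) = 15.18 — close enough.

y_n = 1.72 ft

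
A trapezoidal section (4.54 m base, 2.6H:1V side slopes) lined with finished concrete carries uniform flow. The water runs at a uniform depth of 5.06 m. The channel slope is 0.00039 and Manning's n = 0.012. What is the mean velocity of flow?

V = 3.22 m/s

With bottom width b = 4.54 m and side slope z = 2.6: A = (b + zy)y = (4.54 + 2.6×5.06)×5.06 = 89.54 m²; P = b + 2y√(1+z²) = 4.54 + 2×5.06×2.786 = 32.73 m.
Hydraulic radius R = A/P = 89.54/32.73 = 2.736 m.
From Manning's equation, V = (1/n) R^(2/3) S^(1/2) = (1/0.012) × 2.736^(2/3) × 0.00039^(1/2) = 3.22 m/s.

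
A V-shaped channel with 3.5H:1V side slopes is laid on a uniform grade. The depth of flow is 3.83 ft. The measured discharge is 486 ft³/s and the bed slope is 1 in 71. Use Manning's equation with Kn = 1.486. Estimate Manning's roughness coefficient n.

n = 0.028

For a triangular section with side slope z = 3.5: A = zy² = 3.5×3.83² = 51.34 ft²; P = 2y√(1+z²) = 2×3.83×3.64 = 27.88 ft.
Hydraulic radius R = A/P = 51.34/27.88 = 1.841 ft.
Rearranging Manning's equation: n = (1.486/Q) A R^(2/3) S^(1/2) = (1.486/486) × 51.34 × 1.841^(2/3) × √0.01408 = 0.028.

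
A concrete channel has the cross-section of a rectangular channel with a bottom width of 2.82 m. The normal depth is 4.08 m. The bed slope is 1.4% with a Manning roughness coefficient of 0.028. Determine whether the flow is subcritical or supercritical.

Flow area A = b·y = 2.82 × 4.08 = 11.51 m². Wetted perimeter P = b + 2y = 2.82 + 2×4.08 = 10.98 m.
Hydraulic radius R = A/P = 11.51/10.98 = 1.048 m.
V = (1/n) R^(2/3) √S = (1/0.028) × 1.048^(2/3) × √0.014 = 4.36 m/s. Hydraulic depth D_h = A/T = 11.51/2.82 = 4.08 m.
Froude number Fr = V/√(g·D_h) = 4.36/√(9.81×4.08) = 0.689, which is less than 1, so the flow is subcritical.

subcritical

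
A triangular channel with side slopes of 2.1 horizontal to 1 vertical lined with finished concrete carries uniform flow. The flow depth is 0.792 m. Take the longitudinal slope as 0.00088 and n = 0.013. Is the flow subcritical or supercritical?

For a triangular section with side slope z = 2.1: A = zy² = 2.1×0.792² = 1.317 m²; P = 2y√(1+z²) = 2×0.792×2.326 = 3.684 m.
Hydraulic radius R = A/P = 1.317/3.684 = 0.3575 m.
V = (1/n) R^(2/3) √S = (1/0.013) × 0.3575^(2/3) × √0.00088 = 1.149 m/s. Hydraulic depth D_h = A/T = 1.317/3.326 = 0.396 m.
Froude number Fr = V/√(g·D_h) = 1.149/√(9.81×0.396) = 0.583, which is less than 1, so the flow is subcritical.

subcritical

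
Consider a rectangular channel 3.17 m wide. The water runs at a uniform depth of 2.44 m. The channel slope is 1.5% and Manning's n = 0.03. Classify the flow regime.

subcritical

Flow area A = b·y = 3.17 × 2.44 = 7.735 m². Wetted perimeter P = b + 2y = 3.17 + 2×2.44 = 8.05 m.
Hydraulic radius R = A/P = 7.735/8.05 = 0.9608 m.
V = (1/n) R^(2/3) √S = (1/0.03) × 0.9608^(2/3) × √0.015 = 3.975 m/s. Hydraulic depth D_h = A/T = 7.735/3.17 = 2.44 m.
Froude number Fr = V/√(g·D_h) = 3.975/√(9.81×2.44) = 0.813, which is less than 1, so the flow is subcritical.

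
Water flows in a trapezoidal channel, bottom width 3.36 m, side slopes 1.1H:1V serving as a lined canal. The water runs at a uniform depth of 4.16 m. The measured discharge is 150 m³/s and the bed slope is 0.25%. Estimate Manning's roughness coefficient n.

n = 0.018

With bottom width b = 3.36 m and side slope z = 1.1: A = (b + zy)y = (3.36 + 1.1×4.16)×4.16 = 33.01 m²; P = b + 2y√(1+z²) = 3.36 + 2×4.16×1.487 = 15.73 m.
Hydraulic radius R = A/P = 33.01/15.73 = 2.099 m.
Rearranging Manning's equation: n = (1/Q) A R^(2/3) S^(1/2) = (1/150) × 33.01 × 2.099^(2/3) × √0.0025 = 0.018.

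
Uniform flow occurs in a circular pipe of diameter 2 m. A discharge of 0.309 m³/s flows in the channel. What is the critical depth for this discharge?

y_c = 0.256 m

At critical depth, Q² T / (g A³) = 1, i.e. A³/T = Q²/g = 0.309²/9.81 = 0.009733.
At y = 0.308 m: A³/T = 0.02004 — over.
At y = 0.256 m: A³/T = 0.009666 — ≈ 0.009733.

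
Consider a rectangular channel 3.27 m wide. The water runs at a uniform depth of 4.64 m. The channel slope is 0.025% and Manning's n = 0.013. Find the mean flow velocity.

V = 1.38 m/s

Flow area A = b·y = 3.27 × 4.64 = 15.17 m². Wetted perimeter P = b + 2y = 3.27 + 2×4.64 = 12.55 m.
Hydraulic radius R = A/P = 15.17/12.55 = 1.209 m.
From Manning's equation, V = (1/n) R^(2/3) S^(1/2) = (1/0.013) × 1.209^(2/3) × 0.00025^(1/2) = 1.38 m/s.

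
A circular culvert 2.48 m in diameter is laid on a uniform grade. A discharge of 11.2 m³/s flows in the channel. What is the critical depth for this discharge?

At critical depth, Q² T / (g A³) = 1, i.e. A³/T = Q²/g = 11.2²/9.81 = 12.79.
At y = 1.31 m: A³/T = 7.007 — low.
At y = 1.53 m: A³/T = 12.69 — close enough.

y_c = 1.53 m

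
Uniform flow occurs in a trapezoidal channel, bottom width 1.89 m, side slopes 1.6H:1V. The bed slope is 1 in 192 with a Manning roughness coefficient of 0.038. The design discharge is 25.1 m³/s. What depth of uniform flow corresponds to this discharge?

Manning's equation rearranged: A R^(2/3) = nQ / (1·√S) = 0.038 × 25.1 / (√0.005208) = 13.22.
Trying y = 2.69 m: A R^(2/3) = 20.69 — high.
Trying y = 1.6 m: A R^(2/3) = 6.628 — low.
Trying y = 2.2 m: A R^(2/3) = 13.2 — close enough.

y_n = 2.2 m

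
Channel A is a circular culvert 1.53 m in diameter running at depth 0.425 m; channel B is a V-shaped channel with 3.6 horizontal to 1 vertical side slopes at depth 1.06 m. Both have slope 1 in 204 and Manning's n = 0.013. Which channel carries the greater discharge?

Channel A: For a circular section of diameter D = 1.53 m at depth y = 0.425 m, the central angle is θ = 2 arccos(1 − 2y/D) = 2.22 rad. Then A = (D²/8)(θ − sin θ) = 0.4167 m² and P = Dθ/2 = 1.699 m. Hydraulic radius R = A/P = 0.4167/1.699 = 0.2453 m. Q_A = (1/0.013)·0.4167·0.2453^(2/3)·√0.004902 = 0.8796 m³/s.
Channel B: For a triangular section with side slope z = 3.6: A = zy² = 3.6×1.06² = 4.045 m²; P = 2y√(1+z²) = 2×1.06×3.736 = 7.921 m. Hydraulic radius R = A/P = 4.045/7.921 = 0.5107 m. Q_B = (1/0.013)·4.045·0.5107^(2/3)·√0.004902 = 13.92 m³/s.
Q_A = 0.8796 m³/s vs Q_B = 13.92 m³/s, so channel B carries more.

channel B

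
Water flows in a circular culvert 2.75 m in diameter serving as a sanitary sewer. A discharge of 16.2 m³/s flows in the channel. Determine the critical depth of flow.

y_c = 1.8 m

At critical depth, Q² T / (g A³) = 1, i.e. A³/T = Q²/g = 16.2²/9.81 = 26.75.
Trying y = 1.43 m: A³/T = 11.06 — short.
Trying y = 1.98 m: A³/T = 38.86 — over.
Trying y = 1.8 m: A³/T = 26.73 — ≈ 26.75.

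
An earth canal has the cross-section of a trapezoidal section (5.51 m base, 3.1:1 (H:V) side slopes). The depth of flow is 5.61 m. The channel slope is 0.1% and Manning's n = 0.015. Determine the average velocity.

With bottom width b = 5.51 m and side slope z = 3.1: A = (b + zy)y = (5.51 + 3.1×5.61)×5.61 = 128.5 m²; P = b + 2y√(1+z²) = 5.51 + 2×5.61×3.257 = 42.06 m.
Hydraulic radius R = A/P = 128.5/42.06 = 3.055 m.
From Manning's equation, V = (1/n) R^(2/3) S^(1/2) = (1/0.015) × 3.055^(2/3) × 0.001^(1/2) = 4.44 m/s.

V = 4.44 m/s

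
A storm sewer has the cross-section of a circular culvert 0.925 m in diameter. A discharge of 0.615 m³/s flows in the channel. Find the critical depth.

y_c = 0.455 m

At critical depth, Q² T / (g A³) = 1, i.e. A³/T = Q²/g = 0.615²/9.81 = 0.03856.
At y = 0.353 m: A³/T = 0.01456 — too small.
At y = 0.563 m: A³/T = 0.08697 — too large.
At y = 0.455 m: A³/T = 0.03853 — close enough.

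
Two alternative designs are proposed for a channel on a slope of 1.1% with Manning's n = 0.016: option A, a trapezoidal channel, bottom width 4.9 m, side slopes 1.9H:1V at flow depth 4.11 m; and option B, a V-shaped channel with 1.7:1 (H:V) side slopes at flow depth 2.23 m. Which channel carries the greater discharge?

channel A

Channel A: With bottom width b = 4.9 m and side slope z = 1.9: A = (b + zy)y = (4.9 + 1.9×4.11)×4.11 = 52.23 m²; P = b + 2y√(1+z²) = 4.9 + 2×4.11×2.147 = 22.55 m. Hydraulic radius R = A/P = 52.23/22.55 = 2.316 m. Q_A = (1/0.016)·52.23·2.316^(2/3)·√0.011 = 599.4 m³/s.
Channel B: For a triangular section with side slope z = 1.7: A = zy² = 1.7×2.23² = 8.454 m²; P = 2y√(1+z²) = 2×2.23×1.972 = 8.796 m. Hydraulic radius R = A/P = 8.454/8.796 = 0.9611 m. Q_B = (1/0.016)·8.454·0.9611^(2/3)·√0.011 = 53.97 m³/s.
Q_A = 599.4 m³/s vs Q_B = 53.97 m³/s, so channel A carries more.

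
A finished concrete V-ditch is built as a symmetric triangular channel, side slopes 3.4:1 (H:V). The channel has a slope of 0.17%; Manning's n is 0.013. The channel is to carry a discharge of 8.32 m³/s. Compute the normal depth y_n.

y_n = 1.09 m

Manning's equation rearranged: A R^(2/3) = nQ / (1·√S) = 0.013 × 8.32 / (√0.0017) = 2.623.
Trying y = 1.34 m: A R^(2/3) = 4.547 — high.
Trying y = 0.81 m: A R^(2/3) = 1.188 — low.
Trying y = 1.09 m: A R^(2/3) = 2.622 — ≈ 2.623.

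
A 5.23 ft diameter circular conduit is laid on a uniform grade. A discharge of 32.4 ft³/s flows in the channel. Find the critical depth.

At critical depth, Q² T / (g A³) = 1, i.e. A³/T = Q²/g = 32.4²/32.2 = 32.6.
Try y = 1.07 ft: A³/T = 7.475 — short.
Try y = 1.97 ft: A³/T = 80.04 — over.
Try y = 1.56 ft: A³/T = 32.49 — ≈ 32.6.

y_c = 1.56 ft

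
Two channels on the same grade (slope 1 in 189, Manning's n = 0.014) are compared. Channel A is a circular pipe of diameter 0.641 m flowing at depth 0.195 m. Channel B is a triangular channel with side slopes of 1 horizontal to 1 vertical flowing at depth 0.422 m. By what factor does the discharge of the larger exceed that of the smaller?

Channel A: For a circular section of diameter D = 0.641 m at depth y = 0.195 m, the central angle is θ = 2 arccos(1 − 2y/D) = 2.337 rad. Then A = (D²/8)(θ − sin θ) = 0.08301 m² and P = Dθ/2 = 0.749 m. Hydraulic radius R = A/P = 0.08301/0.749 = 0.1108 m. Q_A = (1/0.014)·0.08301·0.1108^(2/3)·√0.005291 = 0.09952 m³/s.
Channel B: For a triangular section with side slope z = 1: A = zy² = 1×0.422² = 0.1781 m²; P = 2y√(1+z²) = 2×0.422×1.414 = 1.194 m. Hydraulic radius R = A/P = 0.1781/1.194 = 0.1492 m. Q_B = (1/0.014)·0.1781·0.1492^(2/3)·√0.005291 = 0.2603 m³/s.
The larger discharge is 0.2603 m³/s and the smaller is 0.09952 m³/s; the ratio is 2.62.

2.62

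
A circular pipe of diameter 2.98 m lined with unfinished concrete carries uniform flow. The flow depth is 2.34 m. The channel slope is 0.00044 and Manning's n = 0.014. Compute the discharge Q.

Q = 8.24 m³/s

For a circular section of diameter D = 2.98 m at depth y = 2.34 m, the central angle is θ = 2 arccos(1 − 2y/D) = 4.356 rad. Then A = (D²/8)(θ − sin θ) = 5.875 m² and P = Dθ/2 = 6.49 m.
Hydraulic radius R = A/P = 5.875/6.49 = 0.9053 m.
Manning's equation: Q = (1/n) A R^(2/3) S^(1/2) = (1/0.014) × 5.875 × 0.9053^(2/3) × 0.00044^(1/2) = 8.24 m³/s.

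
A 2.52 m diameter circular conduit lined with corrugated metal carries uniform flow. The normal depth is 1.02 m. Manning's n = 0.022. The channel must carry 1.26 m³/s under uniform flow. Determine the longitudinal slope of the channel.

For a circular section of diameter D = 2.52 m at depth y = 1.02 m, the central angle is θ = 2 arccos(1 − 2y/D) = 2.758 rad. Then A = (D²/8)(θ − sin θ) = 1.893 m² and P = Dθ/2 = 3.475 m.
Hydraulic radius R = A/P = 1.893/3.475 = 0.5446 m.
From Manning's equation, S = [nQ / (1 A R^(2/3))]² = [0.022 × 1.26 / (1 × 1.893 × 0.5446^(2/3))]² = 0.000482.

S = 0.000482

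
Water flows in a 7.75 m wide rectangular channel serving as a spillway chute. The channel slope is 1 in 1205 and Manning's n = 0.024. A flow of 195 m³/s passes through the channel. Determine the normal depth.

y_n = 10.5 m

Manning's equation rearranged: A R^(2/3) = nQ / (1·√S) = 0.024 × 195 / (√0.0008299) = 162.5.
Try y = 9.11 m: A R^(2/3) = 137.5 — too small.
Try y = 10.5 m: A R^(2/3) = 162.8 — close enough.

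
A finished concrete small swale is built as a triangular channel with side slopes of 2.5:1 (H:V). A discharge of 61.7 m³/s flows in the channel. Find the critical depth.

y_c = 2.62 m

At critical depth, Q² T / (g A³) = 1, i.e. A³/T = Q²/g = 61.7²/9.81 = 388.1.
Trying y = 2.21 m: A³/T = 164.7 — short.
Trying y = 3.25 m: A³/T = 1133 — over.
Trying y = 2.62 m: A³/T = 385.8 — ≈ 388.1.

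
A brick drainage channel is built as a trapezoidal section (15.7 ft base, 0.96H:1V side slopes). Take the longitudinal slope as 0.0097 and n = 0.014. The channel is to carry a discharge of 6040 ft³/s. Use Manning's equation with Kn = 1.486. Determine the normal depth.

y_n = 8.28 ft

Manning's equation rearranged: A R^(2/3) = nQ / (1.486·√S) = 0.014 × 6040 / (1.486 × √0.0097) = 577.8.
Trying y = 10.2 ft: A R^(2/3) = 850.2 — over.
Trying y = 8.28 ft: A R^(2/3) = 577.5 — close enough.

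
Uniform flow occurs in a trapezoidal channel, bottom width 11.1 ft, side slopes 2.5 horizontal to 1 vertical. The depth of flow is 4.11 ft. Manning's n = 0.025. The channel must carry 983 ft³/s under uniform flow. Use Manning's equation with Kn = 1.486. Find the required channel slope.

S = 0.0097

With bottom width b = 11.1 ft and side slope z = 2.5: A = (b + zy)y = (11.1 + 2.5×4.11)×4.11 = 87.85 ft²; P = b + 2y√(1+z²) = 11.1 + 2×4.11×2.693 = 33.23 ft.
Hydraulic radius R = A/P = 87.85/33.23 = 2.643 ft.
From Manning's equation, S = [nQ / (1.486 A R^(2/3))]² = [0.025 × 983 / (1.486 × 87.85 × 2.643^(2/3))]² = 0.0097.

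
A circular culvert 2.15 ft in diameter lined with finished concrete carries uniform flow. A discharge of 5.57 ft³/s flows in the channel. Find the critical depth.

y_c = 0.815 ft

At critical depth, Q² T / (g A³) = 1, i.e. A³/T = Q²/g = 5.57²/32.2 = 0.9635.
At y = 0.918 ft: A³/T = 1.521 — over.
At y = 0.692 ft: A³/T = 0.5122 — short.
At y = 0.815 ft: A³/T = 0.9629 — ≈ 0.9635.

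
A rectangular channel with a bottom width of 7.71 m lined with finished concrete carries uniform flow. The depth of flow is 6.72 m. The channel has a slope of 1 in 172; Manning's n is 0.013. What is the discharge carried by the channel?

Flow area A = b·y = 7.71 × 6.72 = 51.81 m². Wetted perimeter P = b + 2y = 7.71 + 2×6.72 = 21.15 m.
Hydraulic radius R = A/P = 51.81/21.15 = 2.45 m.
Manning's equation: Q = (1/n) A R^(2/3) S^(1/2) = (1/0.013) × 51.81 × 2.45^(2/3) × 0.005814^(1/2) = 552 m³/s.

Q = 552 m³/s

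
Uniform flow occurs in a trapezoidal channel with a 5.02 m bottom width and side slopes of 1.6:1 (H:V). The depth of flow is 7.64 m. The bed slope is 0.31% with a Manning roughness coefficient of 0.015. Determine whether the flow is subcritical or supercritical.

supercritical

With bottom width b = 5.02 m and side slope z = 1.6: A = (b + zy)y = (5.02 + 1.6×7.64)×7.64 = 131.7 m²; P = b + 2y√(1+z²) = 5.02 + 2×7.64×1.887 = 33.85 m.
Hydraulic radius R = A/P = 131.7/33.85 = 3.892 m.
V = (1/n) R^(2/3) √S = (1/0.015) × 3.892^(2/3) × √0.0031 = 9.184 m/s. Hydraulic depth D_h = A/T = 131.7/29.47 = 4.471 m.
Froude number Fr = V/√(g·D_h) = 9.184/√(9.81×4.471) = 1.39, which is greater than 1, so the flow is supercritical.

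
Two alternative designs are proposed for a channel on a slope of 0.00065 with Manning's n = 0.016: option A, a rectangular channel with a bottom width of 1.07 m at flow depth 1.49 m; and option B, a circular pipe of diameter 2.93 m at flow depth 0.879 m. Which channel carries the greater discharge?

channel B

Channel A: Flow area A = b·y = 1.07 × 1.49 = 1.594 m². Wetted perimeter P = b + 2y = 1.07 + 2×1.49 = 4.05 m. Hydraulic radius R = A/P = 1.594/4.05 = 0.3937 m. Q_A = (1/0.016)·1.594·0.3937^(2/3)·√0.00065 = 1.365 m³/s.
Channel B: For a circular section of diameter D = 2.93 m at depth y = 0.879 m, the central angle is θ = 2 arccos(1 − 2y/D) = 2.319 rad. Then A = (D²/8)(θ − sin θ) = 1.701 m² and P = Dθ/2 = 3.397 m. Hydraulic radius R = A/P = 1.701/3.397 = 0.5009 m. Q_B = (1/0.016)·1.701·0.5009^(2/3)·√0.00065 = 1.71 m³/s.
Q_A = 1.365 m³/s vs Q_B = 1.71 m³/s, so channel B carries more.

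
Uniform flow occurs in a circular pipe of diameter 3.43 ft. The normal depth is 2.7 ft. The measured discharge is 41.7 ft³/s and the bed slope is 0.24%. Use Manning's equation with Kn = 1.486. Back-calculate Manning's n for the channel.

n = 0.014

For a circular section of diameter D = 3.43 ft at depth y = 2.7 ft, the central angle is θ = 2 arccos(1 − 2y/D) = 4.365 rad. Then A = (D²/8)(θ − sin θ) = 7.802 ft² and P = Dθ/2 = 7.486 ft.
Hydraulic radius R = A/P = 7.802/7.486 = 1.042 ft.
Rearranging Manning's equation: n = (1.486/Q) A R^(2/3) S^(1/2) = (1.486/41.7) × 7.802 × 1.042^(2/3) × √0.0024 = 0.014.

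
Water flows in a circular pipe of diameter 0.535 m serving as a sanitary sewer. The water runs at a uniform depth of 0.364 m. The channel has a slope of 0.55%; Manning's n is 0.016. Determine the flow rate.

Q = 0.22 m³/s

For a circular section of diameter D = 0.535 m at depth y = 0.364 m, the central angle is θ = 2 arccos(1 − 2y/D) = 3.88 rad. Then A = (D²/8)(θ − sin θ) = 0.1629 m² and P = Dθ/2 = 1.038 m.
Hydraulic radius R = A/P = 0.1629/1.038 = 0.1569 m.
Manning's equation: Q = (1/n) A R^(2/3) S^(1/2) = (1/0.016) × 0.1629 × 0.1569^(2/3) × 0.0055^(1/2) = 0.22 m³/s.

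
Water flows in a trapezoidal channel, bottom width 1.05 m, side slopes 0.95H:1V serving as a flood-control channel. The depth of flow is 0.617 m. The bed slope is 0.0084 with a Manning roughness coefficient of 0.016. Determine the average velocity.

With bottom width b = 1.05 m and side slope z = 0.95: A = (b + zy)y = (1.05 + 0.95×0.617)×0.617 = 1.01 m²; P = b + 2y√(1+z²) = 1.05 + 2×0.617×1.379 = 2.752 m.
Hydraulic radius R = A/P = 1.01/2.752 = 0.3668 m.
From Manning's equation, V = (1/n) R^(2/3) S^(1/2) = (1/0.016) × 0.3668^(2/3) × 0.0084^(1/2) = 2.94 m/s.

V = 2.94 m/s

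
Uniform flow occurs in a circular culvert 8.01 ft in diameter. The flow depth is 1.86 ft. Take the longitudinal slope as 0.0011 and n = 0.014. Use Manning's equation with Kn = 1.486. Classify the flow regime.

subcritical

For a circular section of diameter D = 8.01 ft at depth y = 1.86 ft, the central angle is θ = 2 arccos(1 − 2y/D) = 2.011 rad. Then A = (D²/8)(θ − sin θ) = 8.875 ft² and P = Dθ/2 = 8.055 ft.
Hydraulic radius R = A/P = 8.875/8.055 = 1.102 ft.
V = (1.486/n) R^(2/3) √S = (1.486/0.014) × 1.102^(2/3) × √0.0011 = 3.755 ft/s. Hydraulic depth D_h = A/T = 8.875/6.764 = 1.312 ft.
Froude number Fr = V/√(g·D_h) = 3.755/√(32.2×1.312) = 0.578, which is less than 1, so the flow is subcritical.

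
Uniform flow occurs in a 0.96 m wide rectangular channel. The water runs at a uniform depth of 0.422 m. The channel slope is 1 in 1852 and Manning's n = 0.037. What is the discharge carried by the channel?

Flow area A = b·y = 0.96 × 0.422 = 0.4051 m². Wetted perimeter P = b + 2y = 0.96 + 2×0.422 = 1.804 m.
Hydraulic radius R = A/P = 0.4051/1.804 = 0.2246 m.
Manning's equation: Q = (1/n) A R^(2/3) S^(1/2) = (1/0.037) × 0.4051 × 0.2246^(2/3) × 0.00054^(1/2) = 0.094 m³/s.

Q = 0.094 m³/s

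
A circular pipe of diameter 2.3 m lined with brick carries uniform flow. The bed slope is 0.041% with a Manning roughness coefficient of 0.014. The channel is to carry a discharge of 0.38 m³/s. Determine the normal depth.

Manning's equation rearranged: A R^(2/3) = nQ / (1·√S) = 0.014 × 0.38 / (√0.00041) = 0.2627.
Trying y = 0.349 m: A R^(2/3) = 0.143 — short.
Trying y = 0.594 m: A R^(2/3) = 0.4197 — over.
Trying y = 0.47 m: A R^(2/3) = 0.2628 — close enough.

y_n = 0.47 m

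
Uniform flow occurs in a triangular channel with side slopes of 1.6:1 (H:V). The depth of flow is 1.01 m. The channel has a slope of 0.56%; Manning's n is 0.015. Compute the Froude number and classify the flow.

supercritical

For a triangular section with side slope z = 1.6: A = zy² = 1.6×1.01² = 1.632 m²; P = 2y√(1+z²) = 2×1.01×1.887 = 3.811 m.
Hydraulic radius R = A/P = 1.632/3.811 = 0.4282 m.
V = (1/n) R^(2/3) √S = (1/0.015) × 0.4282^(2/3) × √0.0056 = 2.834 m/s. Hydraulic depth D_h = A/T = 1.632/3.232 = 0.505 m.
Froude number Fr = V/√(g·D_h) = 2.834/√(9.81×0.505) = 1.27, which is greater than 1, so the flow is supercritical.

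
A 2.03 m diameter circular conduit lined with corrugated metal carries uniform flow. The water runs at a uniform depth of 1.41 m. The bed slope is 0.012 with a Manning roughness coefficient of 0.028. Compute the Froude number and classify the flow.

subcritical

For a circular section of diameter D = 2.03 m at depth y = 1.41 m, the central angle is θ = 2 arccos(1 − 2y/D) = 3.941 rad. Then A = (D²/8)(θ − sin θ) = 2.399 m² and P = Dθ/2 = 4 m.
Hydraulic radius R = A/P = 2.399/4 = 0.5998 m.
V = (1/n) R^(2/3) √S = (1/0.028) × 0.5998^(2/3) × √0.012 = 2.783 m/s. Hydraulic depth D_h = A/T = 2.399/1.87 = 1.283 m.
Froude number Fr = V/√(g·D_h) = 2.783/√(9.81×1.283) = 0.784, which is less than 1, so the flow is subcritical.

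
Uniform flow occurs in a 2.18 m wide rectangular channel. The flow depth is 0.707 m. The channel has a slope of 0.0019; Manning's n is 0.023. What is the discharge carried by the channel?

Flow area A = b·y = 2.18 × 0.707 = 1.541 m². Wetted perimeter P = b + 2y = 2.18 + 2×0.707 = 3.594 m.
Hydraulic radius R = A/P = 1.541/3.594 = 0.4288 m.
Manning's equation: Q = (1/n) A R^(2/3) S^(1/2) = (1/0.023) × 1.541 × 0.4288^(2/3) × 0.0019^(1/2) = 1.66 m³/s.

Q = 1.66 m³/s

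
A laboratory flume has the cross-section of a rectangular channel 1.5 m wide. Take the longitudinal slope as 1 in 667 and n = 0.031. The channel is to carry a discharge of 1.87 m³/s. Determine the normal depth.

y_n = 1.57 m

Manning's equation rearranged: A R^(2/3) = nQ / (1·√S) = 0.031 × 1.87 / (√0.001499) = 1.497.
Trying y = 1.31 m: A R^(2/3) = 1.2 — too small.
Trying y = 1.88 m: A R^(2/3) = 1.861 — too large.
Trying y = 1.57 m: A R^(2/3) = 1.498 — matches.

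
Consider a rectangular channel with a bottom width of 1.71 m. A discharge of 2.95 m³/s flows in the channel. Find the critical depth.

y_c = 0.672 m

For a rectangular channel, critical depth y_c = (q²/g)^(1/3) where q = Q/b = 2.95/1.71 = 1.725 m²/s.
So y_c = (1.725²/9.81)^(1/3) = 0.672 m.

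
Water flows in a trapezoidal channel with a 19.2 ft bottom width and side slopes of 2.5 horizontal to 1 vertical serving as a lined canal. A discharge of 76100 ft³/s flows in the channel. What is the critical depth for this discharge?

y_c = 32.1 ft

At critical depth, Q² T / (g A³) = 1, i.e. A³/T = Q²/g = 76100²/32.2 = 179900000.
At y = 34.6 ft: A³/T = 254500000 — too large.
At y = 26.4 ft: A³/T = 75260000 — too small.
At y = 32.1 ft: A³/T = 181000000 — close enough.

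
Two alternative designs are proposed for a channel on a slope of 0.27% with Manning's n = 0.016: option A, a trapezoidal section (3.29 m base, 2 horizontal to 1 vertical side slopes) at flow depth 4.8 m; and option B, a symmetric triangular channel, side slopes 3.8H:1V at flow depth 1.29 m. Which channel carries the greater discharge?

Channel A: With bottom width b = 3.29 m and side slope z = 2: A = (b + zy)y = (3.29 + 2×4.8)×4.8 = 61.87 m²; P = b + 2y√(1+z²) = 3.29 + 2×4.8×2.236 = 24.76 m. Hydraulic radius R = A/P = 61.87/24.76 = 2.499 m. Q_A = (1/0.016)·61.87·2.499^(2/3)·√0.0027 = 370.1 m³/s.
Channel B: For a triangular section with side slope z = 3.8: A = zy² = 3.8×1.29² = 6.324 m²; P = 2y√(1+z²) = 2×1.29×3.929 = 10.14 m. Hydraulic radius R = A/P = 6.324/10.14 = 0.6238 m. Q_B = (1/0.016)·6.324·0.6238^(2/3)·√0.0027 = 14.99 m³/s.
Q_A = 370.1 m³/s vs Q_B = 14.99 m³/s, so channel A carries more.

channel A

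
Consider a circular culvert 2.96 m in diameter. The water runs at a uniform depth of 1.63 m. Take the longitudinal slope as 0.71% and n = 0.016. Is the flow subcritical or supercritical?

supercritical

For a circular section of diameter D = 2.96 m at depth y = 1.63 m, the central angle is θ = 2 arccos(1 − 2y/D) = 3.345 rad. Then A = (D²/8)(θ − sin θ) = 3.884 m² and P = Dθ/2 = 4.95 m.
Hydraulic radius R = A/P = 3.884/4.95 = 0.7846 m.
V = (1/n) R^(2/3) √S = (1/0.016) × 0.7846^(2/3) × √0.0071 = 4.48 m/s. Hydraulic depth D_h = A/T = 3.884/2.945 = 1.319 m.
Froude number Fr = V/√(g·D_h) = 4.48/√(9.81×1.319) = 1.25, which is greater than 1, so the flow is supercritical.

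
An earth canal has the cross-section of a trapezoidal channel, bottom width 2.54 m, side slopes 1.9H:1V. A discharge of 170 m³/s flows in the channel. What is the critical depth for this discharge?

At critical depth, Q² T / (g A³) = 1, i.e. A³/T = Q²/g = 170²/9.81 = 2946.
At y = 2.77 m: A³/T = 772.8 — low.
At y = 4.55 m: A³/T = 6647 — high.
At y = 3.78 m: A³/T = 2936 — matches.

y_c = 3.78 m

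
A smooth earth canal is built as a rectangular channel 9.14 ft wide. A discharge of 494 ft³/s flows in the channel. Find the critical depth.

y_c = 4.49 ft

For a rectangular channel, critical depth y_c = (q²/g)^(1/3) where q = Q/b = 494/9.14 = 54.05 ft²/s.
So y_c = (54.05²/32.2)^(1/3) = 4.49 ft.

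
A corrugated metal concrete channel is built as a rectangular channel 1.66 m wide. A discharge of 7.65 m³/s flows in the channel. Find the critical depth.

y_c = 1.29 m

For a rectangular channel, critical depth y_c = (q²/g)^(1/3) where q = Q/b = 7.65/1.66 = 4.608 m²/s.
So y_c = (4.608²/9.81)^(1/3) = 1.29 m.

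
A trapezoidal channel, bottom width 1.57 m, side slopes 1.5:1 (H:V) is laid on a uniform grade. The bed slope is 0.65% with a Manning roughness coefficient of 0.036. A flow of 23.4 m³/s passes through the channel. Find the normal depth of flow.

y_n = 2.1 m

Manning's equation rearranged: A R^(2/3) = nQ / (1·√S) = 0.036 × 23.4 / (√0.0065) = 10.45.
At y = 1.83 m: A R^(2/3) = 7.72 — low.
At y = 2.53 m: A R^(2/3) = 15.91 — high.
At y = 2.1 m: A R^(2/3) = 10.46 — matches.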